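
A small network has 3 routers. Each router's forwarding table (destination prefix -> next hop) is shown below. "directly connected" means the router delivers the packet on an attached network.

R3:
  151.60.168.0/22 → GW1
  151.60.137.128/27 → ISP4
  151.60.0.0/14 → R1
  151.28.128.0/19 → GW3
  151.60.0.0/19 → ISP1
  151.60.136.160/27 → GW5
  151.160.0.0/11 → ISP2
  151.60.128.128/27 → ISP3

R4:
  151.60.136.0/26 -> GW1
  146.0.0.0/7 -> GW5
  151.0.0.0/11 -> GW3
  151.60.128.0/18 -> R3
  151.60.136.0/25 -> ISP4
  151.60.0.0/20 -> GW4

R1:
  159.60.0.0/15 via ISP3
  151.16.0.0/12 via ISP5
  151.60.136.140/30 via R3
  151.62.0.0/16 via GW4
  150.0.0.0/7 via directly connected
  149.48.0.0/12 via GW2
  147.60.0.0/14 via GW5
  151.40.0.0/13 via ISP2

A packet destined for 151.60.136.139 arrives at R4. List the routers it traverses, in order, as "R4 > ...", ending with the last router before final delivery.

R4 > R3 > R1

At R4: longest match for 151.60.136.139 is 151.60.128.0/18 -> R3
At R3: longest match for 151.60.136.139 is 151.60.0.0/14 -> R1
At R1: longest match for 151.60.136.139 is 150.0.0.0/7 -> directly connected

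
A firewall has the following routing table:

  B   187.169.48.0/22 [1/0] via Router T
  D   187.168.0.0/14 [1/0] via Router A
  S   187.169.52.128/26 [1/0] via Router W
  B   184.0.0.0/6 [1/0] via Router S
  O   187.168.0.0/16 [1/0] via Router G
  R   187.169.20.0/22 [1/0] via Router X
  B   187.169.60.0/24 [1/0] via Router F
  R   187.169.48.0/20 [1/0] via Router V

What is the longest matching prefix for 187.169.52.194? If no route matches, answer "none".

Entries matching 187.169.52.194:
  184.0.0.0/6 (184.0.0.0 - 187.255.255.255)
  187.168.0.0/14 (187.168.0.0 - 187.171.255.255)
  187.169.48.0/20 (187.169.48.0 - 187.169.63.255)
Most specific is 187.169.48.0/20.

187.169.48.0/20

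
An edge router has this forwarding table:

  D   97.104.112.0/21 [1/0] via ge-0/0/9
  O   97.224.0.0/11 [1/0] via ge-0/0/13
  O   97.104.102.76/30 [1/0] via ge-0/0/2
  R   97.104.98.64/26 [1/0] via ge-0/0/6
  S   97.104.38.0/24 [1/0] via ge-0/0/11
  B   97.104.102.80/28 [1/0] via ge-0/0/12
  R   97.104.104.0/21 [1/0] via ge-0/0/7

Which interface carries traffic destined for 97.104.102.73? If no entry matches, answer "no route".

No entry's prefix contains 97.104.102.73; there is no default route.

no route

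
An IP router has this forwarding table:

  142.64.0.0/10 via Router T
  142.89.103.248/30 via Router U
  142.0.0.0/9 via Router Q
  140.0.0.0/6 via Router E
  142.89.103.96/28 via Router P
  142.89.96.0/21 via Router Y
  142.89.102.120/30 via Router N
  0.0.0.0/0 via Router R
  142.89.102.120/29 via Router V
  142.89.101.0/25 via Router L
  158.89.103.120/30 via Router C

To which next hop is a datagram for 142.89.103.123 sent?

Router Y

Routes whose prefix contains 142.89.103.123:
  0.0.0.0/0 (default, matches everything) -> Router R
  140.0.0.0/6 (140.0.0.0 - 143.255.255.255) -> Router E
  142.0.0.0/9 (142.0.0.0 - 142.127.255.255) -> Router Q
  142.64.0.0/10 (142.64.0.0 - 142.127.255.255) -> Router T
  142.89.96.0/21 (142.89.96.0 - 142.89.103.255) -> Router Y
More-specific entries that do NOT match:
  142.89.103.248/30 (142.89.103.248 - 142.89.103.251) does not contain 142.89.103.123
  142.89.102.120/30 (142.89.102.120 - 142.89.102.123) does not contain 142.89.103.123
  158.89.103.120/30 (158.89.103.120 - 158.89.103.123) does not contain 142.89.103.123
  142.89.102.120/29 (142.89.102.120 - 142.89.102.127) does not contain 142.89.103.123
  142.89.103.96/28 (142.89.103.96 - 142.89.103.111) does not contain 142.89.103.123
  142.89.101.0/25 (142.89.101.0 - 142.89.101.127) does not contain 142.89.103.123
Longest matching prefix is /21 -> next hop Router Y.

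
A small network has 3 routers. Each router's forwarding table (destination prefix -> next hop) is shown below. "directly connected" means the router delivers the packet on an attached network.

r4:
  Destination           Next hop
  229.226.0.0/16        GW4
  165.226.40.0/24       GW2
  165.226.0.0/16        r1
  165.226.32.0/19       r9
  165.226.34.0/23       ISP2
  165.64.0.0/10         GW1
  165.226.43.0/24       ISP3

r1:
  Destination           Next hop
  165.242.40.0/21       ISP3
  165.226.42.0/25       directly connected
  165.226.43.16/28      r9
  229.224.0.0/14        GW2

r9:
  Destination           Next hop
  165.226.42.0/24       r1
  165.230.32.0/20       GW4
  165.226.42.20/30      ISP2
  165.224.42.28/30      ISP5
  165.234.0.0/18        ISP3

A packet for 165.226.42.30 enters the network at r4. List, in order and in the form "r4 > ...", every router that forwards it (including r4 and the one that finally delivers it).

r4 > r9 > r1

At r4: longest match for 165.226.42.30 is 165.226.32.0/19 -> r9
At r9: longest match for 165.226.42.30 is 165.226.42.0/24 -> r1
At r1: longest match for 165.226.42.30 is 165.226.42.0/25 -> directly connected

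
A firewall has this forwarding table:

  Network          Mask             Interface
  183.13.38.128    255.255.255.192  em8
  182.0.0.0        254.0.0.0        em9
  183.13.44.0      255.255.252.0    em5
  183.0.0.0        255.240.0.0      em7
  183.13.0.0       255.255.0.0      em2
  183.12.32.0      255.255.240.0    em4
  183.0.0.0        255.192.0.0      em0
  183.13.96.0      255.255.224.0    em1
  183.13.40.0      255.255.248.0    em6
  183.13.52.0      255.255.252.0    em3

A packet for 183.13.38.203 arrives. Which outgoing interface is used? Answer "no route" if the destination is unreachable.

Routes whose prefix contains 183.13.38.203:
  182.0.0.0/7 (182.0.0.0 - 183.255.255.255) -> em9
  183.0.0.0/10 (183.0.0.0 - 183.63.255.255) -> em0
  183.0.0.0/12 (183.0.0.0 - 183.15.255.255) -> em7
  183.13.0.0/16 (183.13.0.0 - 183.13.255.255) -> em2
More-specific entries that do NOT match:
  183.13.38.128/26 (183.13.38.128 - 183.13.38.191) does not contain 183.13.38.203
  183.13.44.0/22 (183.13.44.0 - 183.13.47.255) does not contain 183.13.38.203
  183.13.52.0/22 (183.13.52.0 - 183.13.55.255) does not contain 183.13.38.203
  183.13.40.0/21 (183.13.40.0 - 183.13.47.255) does not contain 183.13.38.203
  183.12.32.0/20 (183.12.32.0 - 183.12.47.255) does not contain 183.13.38.203
  183.13.96.0/19 (183.13.96.0 - 183.13.127.255) does not contain 183.13.38.203
Longest matching prefix is /16 -> interface em2.

em2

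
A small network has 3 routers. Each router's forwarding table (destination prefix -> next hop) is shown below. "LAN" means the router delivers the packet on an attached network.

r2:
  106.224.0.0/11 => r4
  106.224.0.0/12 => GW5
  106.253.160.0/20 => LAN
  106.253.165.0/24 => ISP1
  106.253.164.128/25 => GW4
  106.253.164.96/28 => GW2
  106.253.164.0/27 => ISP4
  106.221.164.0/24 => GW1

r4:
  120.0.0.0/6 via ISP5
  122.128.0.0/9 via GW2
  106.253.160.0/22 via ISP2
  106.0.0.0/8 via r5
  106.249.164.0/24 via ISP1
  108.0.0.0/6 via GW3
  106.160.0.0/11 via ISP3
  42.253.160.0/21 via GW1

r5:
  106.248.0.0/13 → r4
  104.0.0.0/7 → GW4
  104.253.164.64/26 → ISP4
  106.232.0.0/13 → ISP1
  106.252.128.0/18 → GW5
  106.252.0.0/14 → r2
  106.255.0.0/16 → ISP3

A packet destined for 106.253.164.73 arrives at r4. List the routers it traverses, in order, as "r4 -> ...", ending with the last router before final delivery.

r4 -> r5 -> r2

At r4: longest match for 106.253.164.73 is 106.0.0.0/8 -> r5
At r5: longest match for 106.253.164.73 is 106.252.0.0/14 -> r2
At r2: longest match for 106.253.164.73 is 106.253.160.0/20 -> LAN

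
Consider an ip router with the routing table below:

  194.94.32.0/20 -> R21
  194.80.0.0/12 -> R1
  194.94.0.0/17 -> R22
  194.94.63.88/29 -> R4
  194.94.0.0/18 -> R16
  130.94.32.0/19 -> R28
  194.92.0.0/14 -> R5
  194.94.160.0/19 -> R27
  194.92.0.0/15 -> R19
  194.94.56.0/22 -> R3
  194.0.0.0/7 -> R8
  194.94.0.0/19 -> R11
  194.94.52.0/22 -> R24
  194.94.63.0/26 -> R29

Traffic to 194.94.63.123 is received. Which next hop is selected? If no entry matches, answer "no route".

R16

Routes whose prefix contains 194.94.63.123:
  194.0.0.0/7 (194.0.0.0 - 195.255.255.255) -> R8
  194.80.0.0/12 (194.80.0.0 - 194.95.255.255) -> R1
  194.92.0.0/14 (194.92.0.0 - 194.95.255.255) -> R5
  194.94.0.0/17 (194.94.0.0 - 194.94.127.255) -> R22
  194.94.0.0/18 (194.94.0.0 - 194.94.63.255) -> R16
More-specific entries that do NOT match:
  194.94.63.88/29 (194.94.63.88 - 194.94.63.95) does not contain 194.94.63.123
  194.94.63.0/26 (194.94.63.0 - 194.94.63.63) does not contain 194.94.63.123
  194.94.56.0/22 (194.94.56.0 - 194.94.59.255) does not contain 194.94.63.123
  194.94.52.0/22 (194.94.52.0 - 194.94.55.255) does not contain 194.94.63.123
  194.94.32.0/20 (194.94.32.0 - 194.94.47.255) does not contain 194.94.63.123
  130.94.32.0/19 (130.94.32.0 - 130.94.63.255) does not contain 194.94.63.123
  194.94.160.0/19 (194.94.160.0 - 194.94.191.255) does not contain 194.94.63.123
  194.94.0.0/19 (194.94.0.0 - 194.94.31.255) does not contain 194.94.63.123
Longest matching prefix is /18 -> next hop R16.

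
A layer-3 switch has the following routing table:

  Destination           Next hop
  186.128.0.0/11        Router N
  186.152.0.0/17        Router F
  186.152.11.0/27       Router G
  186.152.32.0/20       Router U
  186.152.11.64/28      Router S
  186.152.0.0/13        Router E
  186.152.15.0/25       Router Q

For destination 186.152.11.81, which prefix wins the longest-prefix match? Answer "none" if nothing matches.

Entries matching 186.152.11.81:
  186.128.0.0/11 (186.128.0.0 - 186.159.255.255)
  186.152.0.0/13 (186.152.0.0 - 186.159.255.255)
  186.152.0.0/17 (186.152.0.0 - 186.152.127.255)
Most specific is 186.152.0.0/17.

186.152.0.0/17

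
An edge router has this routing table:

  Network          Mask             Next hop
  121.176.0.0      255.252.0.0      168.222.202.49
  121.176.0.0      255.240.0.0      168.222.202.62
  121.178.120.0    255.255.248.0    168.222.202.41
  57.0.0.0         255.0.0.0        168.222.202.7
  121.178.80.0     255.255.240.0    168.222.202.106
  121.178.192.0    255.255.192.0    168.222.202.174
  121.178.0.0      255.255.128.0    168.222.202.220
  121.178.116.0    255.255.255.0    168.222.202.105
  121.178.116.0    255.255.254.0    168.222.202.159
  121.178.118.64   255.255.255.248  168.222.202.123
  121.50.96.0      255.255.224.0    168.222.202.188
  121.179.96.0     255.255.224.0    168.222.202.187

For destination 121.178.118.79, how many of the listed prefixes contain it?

3

Prefixes containing 121.178.118.79:
  121.176.0.0/12 (121.176.0.0 - 121.191.255.255)
  121.176.0.0/14 (121.176.0.0 - 121.179.255.255)
  121.178.0.0/17 (121.178.0.0 - 121.178.127.255)
Total matching entries: 3.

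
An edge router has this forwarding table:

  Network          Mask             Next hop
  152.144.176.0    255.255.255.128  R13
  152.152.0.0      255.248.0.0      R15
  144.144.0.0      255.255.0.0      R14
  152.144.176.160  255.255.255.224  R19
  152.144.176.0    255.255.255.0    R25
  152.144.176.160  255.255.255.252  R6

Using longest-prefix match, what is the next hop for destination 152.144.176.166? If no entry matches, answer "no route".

R19

Routes whose prefix contains 152.144.176.166:
  152.144.176.0/24 (152.144.176.0 - 152.144.176.255) -> R25
  152.144.176.160/27 (152.144.176.160 - 152.144.176.191) -> R19
More-specific entries that do NOT match:
  152.144.176.160/30 (152.144.176.160 - 152.144.176.163) does not contain 152.144.176.166
Longest matching prefix is /27 -> next hop R19.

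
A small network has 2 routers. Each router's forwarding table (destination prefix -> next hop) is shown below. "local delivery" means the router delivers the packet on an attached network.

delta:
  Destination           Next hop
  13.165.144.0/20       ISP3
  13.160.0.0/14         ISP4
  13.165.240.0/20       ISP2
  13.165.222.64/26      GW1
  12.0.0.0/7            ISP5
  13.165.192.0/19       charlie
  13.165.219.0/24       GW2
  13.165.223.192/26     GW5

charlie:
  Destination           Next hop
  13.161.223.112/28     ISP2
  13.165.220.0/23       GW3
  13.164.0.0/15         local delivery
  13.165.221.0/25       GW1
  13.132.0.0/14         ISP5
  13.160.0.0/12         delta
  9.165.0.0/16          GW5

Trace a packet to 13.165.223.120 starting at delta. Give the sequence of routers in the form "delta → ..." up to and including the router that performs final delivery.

delta → charlie

At delta: longest match for 13.165.223.120 is 13.165.192.0/19 -> charlie
At charlie: longest match for 13.165.223.120 is 13.164.0.0/15 -> local delivery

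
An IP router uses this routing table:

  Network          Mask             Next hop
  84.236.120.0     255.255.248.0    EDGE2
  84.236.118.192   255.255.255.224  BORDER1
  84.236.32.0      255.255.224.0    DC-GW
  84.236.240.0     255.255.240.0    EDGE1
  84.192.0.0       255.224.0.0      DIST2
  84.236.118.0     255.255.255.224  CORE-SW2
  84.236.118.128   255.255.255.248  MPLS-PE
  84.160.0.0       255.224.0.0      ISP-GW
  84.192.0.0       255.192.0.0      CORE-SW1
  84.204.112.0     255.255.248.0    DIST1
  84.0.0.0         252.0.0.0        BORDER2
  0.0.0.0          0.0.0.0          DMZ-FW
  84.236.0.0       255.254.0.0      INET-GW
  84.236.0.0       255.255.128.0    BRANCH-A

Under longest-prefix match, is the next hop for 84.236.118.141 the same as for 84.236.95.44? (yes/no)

yes

84.236.118.141: longest match 84.236.0.0/17 -> BRANCH-A
84.236.95.44: longest match 84.236.0.0/17 -> BRANCH-A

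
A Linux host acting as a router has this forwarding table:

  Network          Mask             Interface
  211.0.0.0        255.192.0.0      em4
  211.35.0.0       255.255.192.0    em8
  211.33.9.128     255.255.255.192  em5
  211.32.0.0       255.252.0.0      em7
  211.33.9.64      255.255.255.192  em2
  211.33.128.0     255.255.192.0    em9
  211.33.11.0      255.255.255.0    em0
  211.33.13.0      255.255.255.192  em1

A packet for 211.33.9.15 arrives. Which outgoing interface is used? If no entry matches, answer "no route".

em7

Routes whose prefix contains 211.33.9.15:
  211.0.0.0/10 (211.0.0.0 - 211.63.255.255) -> em4
  211.32.0.0/14 (211.32.0.0 - 211.35.255.255) -> em7
More-specific entries that do NOT match:
  211.33.9.128/26 (211.33.9.128 - 211.33.9.191) does not contain 211.33.9.15
  211.33.9.64/26 (211.33.9.64 - 211.33.9.127) does not contain 211.33.9.15
  211.33.13.0/26 (211.33.13.0 - 211.33.13.63) does not contain 211.33.9.15
  211.33.11.0/24 (211.33.11.0 - 211.33.11.255) does not contain 211.33.9.15
  211.35.0.0/18 (211.35.0.0 - 211.35.63.255) does not contain 211.33.9.15
  211.33.128.0/18 (211.33.128.0 - 211.33.191.255) does not contain 211.33.9.15
Longest matching prefix is /14 -> interface em7.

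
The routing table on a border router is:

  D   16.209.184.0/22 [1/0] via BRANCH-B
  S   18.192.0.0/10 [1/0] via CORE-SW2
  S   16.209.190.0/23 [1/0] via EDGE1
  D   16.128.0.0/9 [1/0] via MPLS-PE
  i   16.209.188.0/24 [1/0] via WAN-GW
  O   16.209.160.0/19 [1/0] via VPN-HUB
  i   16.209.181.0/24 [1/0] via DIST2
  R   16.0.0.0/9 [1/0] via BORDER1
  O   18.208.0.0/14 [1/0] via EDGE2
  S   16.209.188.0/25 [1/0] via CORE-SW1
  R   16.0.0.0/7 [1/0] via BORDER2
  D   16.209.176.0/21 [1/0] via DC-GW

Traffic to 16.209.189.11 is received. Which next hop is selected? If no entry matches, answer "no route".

VPN-HUB

Routes whose prefix contains 16.209.189.11:
  16.0.0.0/7 (16.0.0.0 - 17.255.255.255) -> BORDER2
  16.128.0.0/9 (16.128.0.0 - 16.255.255.255) -> MPLS-PE
  16.209.160.0/19 (16.209.160.0 - 16.209.191.255) -> VPN-HUB
More-specific entries that do NOT match:
  16.209.188.0/25 (16.209.188.0 - 16.209.188.127) does not contain 16.209.189.11
  16.209.188.0/24 (16.209.188.0 - 16.209.188.255) does not contain 16.209.189.11
  16.209.181.0/24 (16.209.181.0 - 16.209.181.255) does not contain 16.209.189.11
  16.209.190.0/23 (16.209.190.0 - 16.209.191.255) does not contain 16.209.189.11
  16.209.184.0/22 (16.209.184.0 - 16.209.187.255) does not contain 16.209.189.11
  16.209.176.0/21 (16.209.176.0 - 16.209.183.255) does not contain 16.209.189.11
Longest matching prefix is /19 -> next hop VPN-HUB.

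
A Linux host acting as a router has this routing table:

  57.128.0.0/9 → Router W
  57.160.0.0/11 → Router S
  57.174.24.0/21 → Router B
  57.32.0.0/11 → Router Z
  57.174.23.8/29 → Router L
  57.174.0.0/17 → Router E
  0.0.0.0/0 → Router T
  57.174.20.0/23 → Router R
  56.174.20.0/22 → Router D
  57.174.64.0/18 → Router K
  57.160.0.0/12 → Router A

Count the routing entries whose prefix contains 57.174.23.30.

5

Prefixes containing 57.174.23.30:
  0.0.0.0/0 (default, matches everything)
  57.128.0.0/9 (57.128.0.0 - 57.255.255.255)
  57.160.0.0/11 (57.160.0.0 - 57.191.255.255)
  57.160.0.0/12 (57.160.0.0 - 57.175.255.255)
  57.174.0.0/17 (57.174.0.0 - 57.174.127.255)
Total matching entries: 5.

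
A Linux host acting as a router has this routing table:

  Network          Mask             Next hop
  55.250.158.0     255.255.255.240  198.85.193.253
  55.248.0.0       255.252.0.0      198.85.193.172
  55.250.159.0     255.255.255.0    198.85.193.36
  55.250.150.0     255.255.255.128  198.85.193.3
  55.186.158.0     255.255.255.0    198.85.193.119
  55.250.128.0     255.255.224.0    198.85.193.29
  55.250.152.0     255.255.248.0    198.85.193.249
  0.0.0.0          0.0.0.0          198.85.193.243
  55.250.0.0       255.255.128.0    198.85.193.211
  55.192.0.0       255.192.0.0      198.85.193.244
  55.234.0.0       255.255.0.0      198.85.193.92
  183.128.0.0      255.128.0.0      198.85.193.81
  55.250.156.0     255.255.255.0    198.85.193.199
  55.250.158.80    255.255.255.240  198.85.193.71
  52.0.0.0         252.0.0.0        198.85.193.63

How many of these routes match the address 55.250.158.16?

6

Prefixes containing 55.250.158.16:
  0.0.0.0/0 (default, matches everything)
  52.0.0.0/6 (52.0.0.0 - 55.255.255.255)
  55.192.0.0/10 (55.192.0.0 - 55.255.255.255)
  55.248.0.0/14 (55.248.0.0 - 55.251.255.255)
  55.250.128.0/19 (55.250.128.0 - 55.250.159.255)
  55.250.152.0/21 (55.250.152.0 - 55.250.159.255)
Total matching entries: 6.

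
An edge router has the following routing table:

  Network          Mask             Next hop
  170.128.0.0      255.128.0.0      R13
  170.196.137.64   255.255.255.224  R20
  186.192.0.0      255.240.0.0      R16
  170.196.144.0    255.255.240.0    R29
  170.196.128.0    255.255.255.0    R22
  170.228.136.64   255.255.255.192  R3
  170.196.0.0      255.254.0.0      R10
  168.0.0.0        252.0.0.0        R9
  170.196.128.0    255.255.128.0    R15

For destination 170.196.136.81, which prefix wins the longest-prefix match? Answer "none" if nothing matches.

170.196.128.0/17

Entries matching 170.196.136.81:
  168.0.0.0/6 (168.0.0.0 - 171.255.255.255)
  170.128.0.0/9 (170.128.0.0 - 170.255.255.255)
  170.196.0.0/15 (170.196.0.0 - 170.197.255.255)
  170.196.128.0/17 (170.196.128.0 - 170.196.255.255)
Most specific is 170.196.128.0/17.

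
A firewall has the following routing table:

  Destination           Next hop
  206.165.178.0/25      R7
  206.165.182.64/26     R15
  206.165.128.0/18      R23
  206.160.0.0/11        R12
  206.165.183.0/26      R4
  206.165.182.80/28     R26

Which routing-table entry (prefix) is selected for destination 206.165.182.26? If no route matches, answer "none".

Entries matching 206.165.182.26:
  206.160.0.0/11 (206.160.0.0 - 206.191.255.255)
  206.165.128.0/18 (206.165.128.0 - 206.165.191.255)
Most specific is 206.165.128.0/18.

206.165.128.0/18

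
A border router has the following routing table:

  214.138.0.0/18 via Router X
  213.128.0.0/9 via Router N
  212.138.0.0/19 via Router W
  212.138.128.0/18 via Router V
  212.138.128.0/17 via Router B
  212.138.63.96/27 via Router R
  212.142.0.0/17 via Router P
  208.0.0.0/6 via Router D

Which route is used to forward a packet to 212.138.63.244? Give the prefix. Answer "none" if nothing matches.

212.138.63.244 is outside every listed prefix and there is no default route.

none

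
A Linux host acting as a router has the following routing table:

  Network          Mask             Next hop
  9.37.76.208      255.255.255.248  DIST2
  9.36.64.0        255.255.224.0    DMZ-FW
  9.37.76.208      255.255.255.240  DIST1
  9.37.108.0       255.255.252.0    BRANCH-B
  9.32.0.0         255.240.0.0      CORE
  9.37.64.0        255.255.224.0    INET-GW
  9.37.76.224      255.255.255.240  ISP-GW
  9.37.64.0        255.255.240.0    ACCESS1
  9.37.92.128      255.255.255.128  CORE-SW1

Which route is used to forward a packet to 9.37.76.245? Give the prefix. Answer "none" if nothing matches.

Entries matching 9.37.76.245:
  9.32.0.0/12 (9.32.0.0 - 9.47.255.255)
  9.37.64.0/19 (9.37.64.0 - 9.37.95.255)
  9.37.64.0/20 (9.37.64.0 - 9.37.79.255)
Most specific is 9.37.64.0/20.

9.37.64.0/20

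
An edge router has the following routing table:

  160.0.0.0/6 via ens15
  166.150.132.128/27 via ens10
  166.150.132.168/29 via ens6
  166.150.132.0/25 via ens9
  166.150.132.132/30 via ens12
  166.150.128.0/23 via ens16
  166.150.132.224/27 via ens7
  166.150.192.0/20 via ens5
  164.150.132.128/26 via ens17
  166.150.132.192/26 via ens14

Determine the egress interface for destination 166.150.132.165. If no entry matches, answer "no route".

No entry's prefix contains 166.150.132.165; there is no default route.

no route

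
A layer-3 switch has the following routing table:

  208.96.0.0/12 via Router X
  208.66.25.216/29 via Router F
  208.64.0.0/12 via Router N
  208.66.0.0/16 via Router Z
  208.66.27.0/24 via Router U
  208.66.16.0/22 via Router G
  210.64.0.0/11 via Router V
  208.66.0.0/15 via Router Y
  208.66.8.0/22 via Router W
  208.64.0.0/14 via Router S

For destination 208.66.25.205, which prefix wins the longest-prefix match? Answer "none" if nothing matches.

208.66.0.0/16

Entries matching 208.66.25.205:
  208.64.0.0/12 (208.64.0.0 - 208.79.255.255)
  208.64.0.0/14 (208.64.0.0 - 208.67.255.255)
  208.66.0.0/15 (208.66.0.0 - 208.67.255.255)
  208.66.0.0/16 (208.66.0.0 - 208.66.255.255)
Most specific is 208.66.0.0/16.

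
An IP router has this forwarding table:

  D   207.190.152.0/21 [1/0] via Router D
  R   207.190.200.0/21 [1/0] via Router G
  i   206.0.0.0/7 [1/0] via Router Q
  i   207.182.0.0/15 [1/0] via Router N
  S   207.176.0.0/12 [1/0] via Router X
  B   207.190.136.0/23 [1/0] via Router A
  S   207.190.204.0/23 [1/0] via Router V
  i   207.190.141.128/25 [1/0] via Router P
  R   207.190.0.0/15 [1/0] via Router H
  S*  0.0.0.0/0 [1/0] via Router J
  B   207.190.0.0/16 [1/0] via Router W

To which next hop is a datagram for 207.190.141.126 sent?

Routes whose prefix contains 207.190.141.126:
  0.0.0.0/0 (default, matches everything) -> Router J
  206.0.0.0/7 (206.0.0.0 - 207.255.255.255) -> Router Q
  207.176.0.0/12 (207.176.0.0 - 207.191.255.255) -> Router X
  207.190.0.0/15 (207.190.0.0 - 207.191.255.255) -> Router H
  207.190.0.0/16 (207.190.0.0 - 207.190.255.255) -> Router W
More-specific entries that do NOT match:
  207.190.141.128/25 (207.190.141.128 - 207.190.141.255) does not contain 207.190.141.126
  207.190.136.0/23 (207.190.136.0 - 207.190.137.255) does not contain 207.190.141.126
  207.190.204.0/23 (207.190.204.0 - 207.190.205.255) does not contain 207.190.141.126
  207.190.152.0/21 (207.190.152.0 - 207.190.159.255) does not contain 207.190.141.126
  207.190.200.0/21 (207.190.200.0 - 207.190.207.255) does not contain 207.190.141.126
Longest matching prefix is /16 -> next hop Router W.

Router W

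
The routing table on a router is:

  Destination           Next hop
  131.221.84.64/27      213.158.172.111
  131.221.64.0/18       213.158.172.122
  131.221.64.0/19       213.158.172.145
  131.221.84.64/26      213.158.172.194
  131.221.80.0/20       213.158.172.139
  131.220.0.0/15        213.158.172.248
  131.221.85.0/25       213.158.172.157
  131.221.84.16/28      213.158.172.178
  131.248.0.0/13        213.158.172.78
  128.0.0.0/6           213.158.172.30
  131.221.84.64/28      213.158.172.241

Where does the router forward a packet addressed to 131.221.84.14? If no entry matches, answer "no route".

Routes whose prefix contains 131.221.84.14:
  128.0.0.0/6 (128.0.0.0 - 131.255.255.255) -> 213.158.172.30
  131.220.0.0/15 (131.220.0.0 - 131.221.255.255) -> 213.158.172.248
  131.221.64.0/18 (131.221.64.0 - 131.221.127.255) -> 213.158.172.122
  131.221.64.0/19 (131.221.64.0 - 131.221.95.255) -> 213.158.172.145
  131.221.80.0/20 (131.221.80.0 - 131.221.95.255) -> 213.158.172.139
More-specific entries that do NOT match:
  131.221.84.16/28 (131.221.84.16 - 131.221.84.31) does not contain 131.221.84.14
  131.221.84.64/28 (131.221.84.64 - 131.221.84.79) does not contain 131.221.84.14
  131.221.84.64/27 (131.221.84.64 - 131.221.84.95) does not contain 131.221.84.14
  131.221.84.64/26 (131.221.84.64 - 131.221.84.127) does not contain 131.221.84.14
  131.221.85.0/25 (131.221.85.0 - 131.221.85.127) does not contain 131.221.84.14
Longest matching prefix is /20 -> next hop 213.158.172.139.

213.158.172.139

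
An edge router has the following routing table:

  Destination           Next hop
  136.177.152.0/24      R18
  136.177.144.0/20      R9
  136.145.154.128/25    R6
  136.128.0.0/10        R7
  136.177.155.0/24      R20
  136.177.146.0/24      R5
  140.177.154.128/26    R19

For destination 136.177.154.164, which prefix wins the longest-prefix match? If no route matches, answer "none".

136.177.144.0/20

Entries matching 136.177.154.164:
  136.128.0.0/10 (136.128.0.0 - 136.191.255.255)
  136.177.144.0/20 (136.177.144.0 - 136.177.159.255)
Most specific is 136.177.144.0/20.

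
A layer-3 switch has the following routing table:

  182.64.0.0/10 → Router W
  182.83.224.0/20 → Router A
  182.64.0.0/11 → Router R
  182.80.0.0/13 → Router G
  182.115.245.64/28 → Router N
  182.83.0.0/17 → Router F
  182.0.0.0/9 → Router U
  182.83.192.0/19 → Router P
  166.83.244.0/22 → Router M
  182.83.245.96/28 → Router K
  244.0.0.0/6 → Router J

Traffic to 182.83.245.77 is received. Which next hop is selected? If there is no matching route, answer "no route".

Router G

Routes whose prefix contains 182.83.245.77:
  182.0.0.0/9 (182.0.0.0 - 182.127.255.255) -> Router U
  182.64.0.0/10 (182.64.0.0 - 182.127.255.255) -> Router W
  182.64.0.0/11 (182.64.0.0 - 182.95.255.255) -> Router R
  182.80.0.0/13 (182.80.0.0 - 182.87.255.255) -> Router G
More-specific entries that do NOT match:
  182.115.245.64/28 (182.115.245.64 - 182.115.245.79) does not contain 182.83.245.77
  182.83.245.96/28 (182.83.245.96 - 182.83.245.111) does not contain 182.83.245.77
  166.83.244.0/22 (166.83.244.0 - 166.83.247.255) does not contain 182.83.245.77
  182.83.224.0/20 (182.83.224.0 - 182.83.239.255) does not contain 182.83.245.77
  182.83.192.0/19 (182.83.192.0 - 182.83.223.255) does not contain 182.83.245.77
  182.83.0.0/17 (182.83.0.0 - 182.83.127.255) does not contain 182.83.245.77
Longest matching prefix is /13 -> next hop Router G.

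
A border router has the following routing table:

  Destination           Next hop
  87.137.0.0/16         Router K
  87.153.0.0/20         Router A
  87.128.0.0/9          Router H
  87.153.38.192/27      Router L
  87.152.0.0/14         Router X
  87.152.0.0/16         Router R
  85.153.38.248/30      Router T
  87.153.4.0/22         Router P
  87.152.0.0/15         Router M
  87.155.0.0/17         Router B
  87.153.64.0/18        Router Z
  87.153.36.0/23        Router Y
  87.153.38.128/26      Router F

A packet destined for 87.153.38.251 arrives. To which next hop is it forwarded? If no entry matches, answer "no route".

Routes whose prefix contains 87.153.38.251:
  87.128.0.0/9 (87.128.0.0 - 87.255.255.255) -> Router H
  87.152.0.0/14 (87.152.0.0 - 87.155.255.255) -> Router X
  87.152.0.0/15 (87.152.0.0 - 87.153.255.255) -> Router M
More-specific entries that do NOT match:
  85.153.38.248/30 (85.153.38.248 - 85.153.38.251) does not contain 87.153.38.251
  87.153.38.192/27 (87.153.38.192 - 87.153.38.223) does not contain 87.153.38.251
  87.153.38.128/26 (87.153.38.128 - 87.153.38.191) does not contain 87.153.38.251
  87.153.36.0/23 (87.153.36.0 - 87.153.37.255) does not contain 87.153.38.251
  87.153.4.0/22 (87.153.4.0 - 87.153.7.255) does not contain 87.153.38.251
  87.153.0.0/20 (87.153.0.0 - 87.153.15.255) does not contain 87.153.38.251
  87.153.64.0/18 (87.153.64.0 - 87.153.127.255) does not contain 87.153.38.251
  87.155.0.0/17 (87.155.0.0 - 87.155.127.255) does not contain 87.153.38.251
  87.137.0.0/16 (87.137.0.0 - 87.137.255.255) does not contain 87.153.38.251
  87.152.0.0/16 (87.152.0.0 - 87.152.255.255) does not contain 87.153.38.251
Longest matching prefix is /15 -> next hop Router M.

Router M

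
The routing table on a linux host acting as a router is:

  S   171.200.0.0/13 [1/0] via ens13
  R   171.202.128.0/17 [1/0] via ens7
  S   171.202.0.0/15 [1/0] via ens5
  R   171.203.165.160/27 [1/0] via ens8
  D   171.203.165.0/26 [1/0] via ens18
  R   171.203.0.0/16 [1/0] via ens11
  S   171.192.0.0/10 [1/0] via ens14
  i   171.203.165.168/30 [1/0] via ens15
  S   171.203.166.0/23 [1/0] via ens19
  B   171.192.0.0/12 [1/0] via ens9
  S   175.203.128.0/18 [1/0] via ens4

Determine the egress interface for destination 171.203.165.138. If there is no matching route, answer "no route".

Routes whose prefix contains 171.203.165.138:
  171.192.0.0/10 (171.192.0.0 - 171.255.255.255) -> ens14
  171.192.0.0/12 (171.192.0.0 - 171.207.255.255) -> ens9
  171.200.0.0/13 (171.200.0.0 - 171.207.255.255) -> ens13
  171.202.0.0/15 (171.202.0.0 - 171.203.255.255) -> ens5
  171.203.0.0/16 (171.203.0.0 - 171.203.255.255) -> ens11
More-specific entries that do NOT match:
  171.203.165.168/30 (171.203.165.168 - 171.203.165.171) does not contain 171.203.165.138
  171.203.165.160/27 (171.203.165.160 - 171.203.165.191) does not contain 171.203.165.138
  171.203.165.0/26 (171.203.165.0 - 171.203.165.63) does not contain 171.203.165.138
  171.203.166.0/23 (171.203.166.0 - 171.203.167.255) does not contain 171.203.165.138
  175.203.128.0/18 (175.203.128.0 - 175.203.191.255) does not contain 171.203.165.138
  171.202.128.0/17 (171.202.128.0 - 171.202.255.255) does not contain 171.203.165.138
Longest matching prefix is /16 -> interface ens11.

ens11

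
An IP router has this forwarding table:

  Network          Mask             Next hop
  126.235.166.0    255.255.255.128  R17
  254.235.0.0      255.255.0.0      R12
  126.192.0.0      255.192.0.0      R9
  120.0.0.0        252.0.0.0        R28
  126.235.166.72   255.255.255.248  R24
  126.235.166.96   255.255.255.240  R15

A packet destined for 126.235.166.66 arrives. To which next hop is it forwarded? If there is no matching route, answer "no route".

Routes whose prefix contains 126.235.166.66:
  126.192.0.0/10 (126.192.0.0 - 126.255.255.255) -> R9
  126.235.166.0/25 (126.235.166.0 - 126.235.166.127) -> R17
More-specific entries that do NOT match:
  126.235.166.72/29 (126.235.166.72 - 126.235.166.79) does not contain 126.235.166.66
  126.235.166.96/28 (126.235.166.96 - 126.235.166.111) does not contain 126.235.166.66
Longest matching prefix is /25 -> next hop R17.

R17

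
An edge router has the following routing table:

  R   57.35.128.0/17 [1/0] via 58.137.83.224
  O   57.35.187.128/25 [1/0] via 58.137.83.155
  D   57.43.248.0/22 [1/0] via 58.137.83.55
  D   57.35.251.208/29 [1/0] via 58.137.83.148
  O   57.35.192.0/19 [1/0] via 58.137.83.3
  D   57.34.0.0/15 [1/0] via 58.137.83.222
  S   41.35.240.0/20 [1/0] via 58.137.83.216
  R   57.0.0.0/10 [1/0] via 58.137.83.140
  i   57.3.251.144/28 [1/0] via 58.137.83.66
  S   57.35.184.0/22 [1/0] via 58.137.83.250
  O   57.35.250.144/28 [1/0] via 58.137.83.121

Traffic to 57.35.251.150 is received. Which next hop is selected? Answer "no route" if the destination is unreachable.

58.137.83.224

Routes whose prefix contains 57.35.251.150:
  57.0.0.0/10 (57.0.0.0 - 57.63.255.255) -> 58.137.83.140
  57.34.0.0/15 (57.34.0.0 - 57.35.255.255) -> 58.137.83.222
  57.35.128.0/17 (57.35.128.0 - 57.35.255.255) -> 58.137.83.224
More-specific entries that do NOT match:
  57.35.251.208/29 (57.35.251.208 - 57.35.251.215) does not contain 57.35.251.150
  57.3.251.144/28 (57.3.251.144 - 57.3.251.159) does not contain 57.35.251.150
  57.35.250.144/28 (57.35.250.144 - 57.35.250.159) does not contain 57.35.251.150
  57.35.187.128/25 (57.35.187.128 - 57.35.187.255) does not contain 57.35.251.150
  57.43.248.0/22 (57.43.248.0 - 57.43.251.255) does not contain 57.35.251.150
  57.35.184.0/22 (57.35.184.0 - 57.35.187.255) does not contain 57.35.251.150
  41.35.240.0/20 (41.35.240.0 - 41.35.255.255) does not contain 57.35.251.150
  57.35.192.0/19 (57.35.192.0 - 57.35.223.255) does not contain 57.35.251.150
Longest matching prefix is /17 -> next hop 58.137.83.224.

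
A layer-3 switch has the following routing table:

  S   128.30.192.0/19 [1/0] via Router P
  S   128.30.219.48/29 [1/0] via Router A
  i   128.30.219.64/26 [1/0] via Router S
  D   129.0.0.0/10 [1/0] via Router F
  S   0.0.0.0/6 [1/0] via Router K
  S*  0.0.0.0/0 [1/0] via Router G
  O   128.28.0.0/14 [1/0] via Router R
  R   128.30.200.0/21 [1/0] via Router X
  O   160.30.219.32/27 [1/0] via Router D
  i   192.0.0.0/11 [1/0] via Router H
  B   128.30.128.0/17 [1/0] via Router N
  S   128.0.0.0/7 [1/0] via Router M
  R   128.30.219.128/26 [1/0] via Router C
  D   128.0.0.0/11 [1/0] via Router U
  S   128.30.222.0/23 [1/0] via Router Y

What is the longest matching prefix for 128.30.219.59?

Entries matching 128.30.219.59:
  0.0.0.0/0 (default, matches everything)
  128.0.0.0/7 (128.0.0.0 - 129.255.255.255)
  128.0.0.0/11 (128.0.0.0 - 128.31.255.255)
  128.28.0.0/14 (128.28.0.0 - 128.31.255.255)
  128.30.128.0/17 (128.30.128.0 - 128.30.255.255)
  128.30.192.0/19 (128.30.192.0 - 128.30.223.255)
Most specific is 128.30.192.0/19.

128.30.192.0/19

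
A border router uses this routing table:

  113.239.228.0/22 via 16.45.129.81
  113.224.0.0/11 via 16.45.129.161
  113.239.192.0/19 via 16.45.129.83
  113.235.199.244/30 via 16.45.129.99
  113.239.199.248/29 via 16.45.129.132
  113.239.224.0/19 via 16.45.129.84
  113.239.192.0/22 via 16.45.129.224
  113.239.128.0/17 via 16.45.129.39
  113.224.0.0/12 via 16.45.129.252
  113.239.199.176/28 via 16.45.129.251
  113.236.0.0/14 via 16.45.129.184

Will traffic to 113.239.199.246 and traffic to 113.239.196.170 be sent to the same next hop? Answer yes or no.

yes

113.239.199.246: longest match 113.239.192.0/19 -> 16.45.129.83
113.239.196.170: longest match 113.239.192.0/19 -> 16.45.129.83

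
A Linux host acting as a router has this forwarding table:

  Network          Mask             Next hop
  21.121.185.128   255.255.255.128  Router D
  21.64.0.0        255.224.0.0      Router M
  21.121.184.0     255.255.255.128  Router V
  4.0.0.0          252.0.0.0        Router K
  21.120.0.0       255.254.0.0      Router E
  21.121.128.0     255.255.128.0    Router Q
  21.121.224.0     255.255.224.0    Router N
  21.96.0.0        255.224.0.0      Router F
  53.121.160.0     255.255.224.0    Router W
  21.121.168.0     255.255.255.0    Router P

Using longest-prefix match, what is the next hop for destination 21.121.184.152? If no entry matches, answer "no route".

Routes whose prefix contains 21.121.184.152:
  21.96.0.0/11 (21.96.0.0 - 21.127.255.255) -> Router F
  21.120.0.0/15 (21.120.0.0 - 21.121.255.255) -> Router E
  21.121.128.0/17 (21.121.128.0 - 21.121.255.255) -> Router Q
More-specific entries that do NOT match:
  21.121.185.128/25 (21.121.185.128 - 21.121.185.255) does not contain 21.121.184.152
  21.121.184.0/25 (21.121.184.0 - 21.121.184.127) does not contain 21.121.184.152
  21.121.168.0/24 (21.121.168.0 - 21.121.168.255) does not contain 21.121.184.152
  21.121.224.0/19 (21.121.224.0 - 21.121.255.255) does not contain 21.121.184.152
  53.121.160.0/19 (53.121.160.0 - 53.121.191.255) does not contain 21.121.184.152
Longest matching prefix is /17 -> next hop Router Q.

Router Q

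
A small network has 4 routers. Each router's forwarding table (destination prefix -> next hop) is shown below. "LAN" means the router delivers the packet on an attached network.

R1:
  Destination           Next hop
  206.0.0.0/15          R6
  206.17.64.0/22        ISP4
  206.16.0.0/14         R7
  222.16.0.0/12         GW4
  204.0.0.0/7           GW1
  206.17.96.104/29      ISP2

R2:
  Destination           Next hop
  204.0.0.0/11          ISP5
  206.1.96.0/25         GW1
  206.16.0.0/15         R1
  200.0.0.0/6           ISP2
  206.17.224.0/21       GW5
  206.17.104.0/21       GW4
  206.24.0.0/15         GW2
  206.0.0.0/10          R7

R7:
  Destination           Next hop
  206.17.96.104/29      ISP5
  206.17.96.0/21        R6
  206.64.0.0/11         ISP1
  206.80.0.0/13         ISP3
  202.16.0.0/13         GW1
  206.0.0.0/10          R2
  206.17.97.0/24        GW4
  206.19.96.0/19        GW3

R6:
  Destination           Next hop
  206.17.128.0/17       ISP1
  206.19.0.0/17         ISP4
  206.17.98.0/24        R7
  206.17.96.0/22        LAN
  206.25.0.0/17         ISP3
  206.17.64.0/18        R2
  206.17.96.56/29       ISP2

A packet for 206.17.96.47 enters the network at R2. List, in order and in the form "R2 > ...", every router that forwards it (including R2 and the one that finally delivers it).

At R2: longest match for 206.17.96.47 is 206.16.0.0/15 -> R1
At R1: longest match for 206.17.96.47 is 206.16.0.0/14 -> R7
At R7: longest match for 206.17.96.47 is 206.17.96.0/21 -> R6
At R6: longest match for 206.17.96.47 is 206.17.96.0/22 -> LAN

R2 > R1 > R7 > R6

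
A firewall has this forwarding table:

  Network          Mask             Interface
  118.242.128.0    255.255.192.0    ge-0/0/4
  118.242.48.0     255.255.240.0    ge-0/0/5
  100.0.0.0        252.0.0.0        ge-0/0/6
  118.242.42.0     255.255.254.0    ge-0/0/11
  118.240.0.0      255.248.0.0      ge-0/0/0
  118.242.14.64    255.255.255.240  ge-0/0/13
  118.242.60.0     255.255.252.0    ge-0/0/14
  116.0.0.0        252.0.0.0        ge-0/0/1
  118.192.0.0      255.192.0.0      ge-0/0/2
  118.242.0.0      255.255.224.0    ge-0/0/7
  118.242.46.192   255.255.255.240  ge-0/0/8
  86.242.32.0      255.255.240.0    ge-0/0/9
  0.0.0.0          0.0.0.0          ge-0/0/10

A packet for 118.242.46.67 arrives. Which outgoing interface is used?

Routes whose prefix contains 118.242.46.67:
  0.0.0.0/0 (default, matches everything) -> ge-0/0/10
  116.0.0.0/6 (116.0.0.0 - 119.255.255.255) -> ge-0/0/1
  118.192.0.0/10 (118.192.0.0 - 118.255.255.255) -> ge-0/0/2
  118.240.0.0/13 (118.240.0.0 - 118.247.255.255) -> ge-0/0/0
More-specific entries that do NOT match:
  118.242.14.64/28 (118.242.14.64 - 118.242.14.79) does not contain 118.242.46.67
  118.242.46.192/28 (118.242.46.192 - 118.242.46.207) does not contain 118.242.46.67
  118.242.42.0/23 (118.242.42.0 - 118.242.43.255) does not contain 118.242.46.67
  118.242.60.0/22 (118.242.60.0 - 118.242.63.255) does not contain 118.242.46.67
  118.242.48.0/20 (118.242.48.0 - 118.242.63.255) does not contain 118.242.46.67
  86.242.32.0/20 (86.242.32.0 - 86.242.47.255) does not contain 118.242.46.67
  118.242.0.0/19 (118.242.0.0 - 118.242.31.255) does not contain 118.242.46.67
  118.242.128.0/18 (118.242.128.0 - 118.242.191.255) does not contain 118.242.46.67
Longest matching prefix is /13 -> interface ge-0/0/0.

ge-0/0/0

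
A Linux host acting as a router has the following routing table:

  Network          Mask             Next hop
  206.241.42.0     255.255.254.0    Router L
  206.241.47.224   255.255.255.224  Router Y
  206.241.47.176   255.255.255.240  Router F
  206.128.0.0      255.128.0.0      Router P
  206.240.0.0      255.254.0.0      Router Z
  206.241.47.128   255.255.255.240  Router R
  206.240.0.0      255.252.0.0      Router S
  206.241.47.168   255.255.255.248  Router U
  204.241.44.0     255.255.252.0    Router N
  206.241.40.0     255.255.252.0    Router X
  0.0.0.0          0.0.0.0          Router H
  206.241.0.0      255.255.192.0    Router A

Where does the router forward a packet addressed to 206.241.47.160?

Routes whose prefix contains 206.241.47.160:
  0.0.0.0/0 (default, matches everything) -> Router H
  206.128.0.0/9 (206.128.0.0 - 206.255.255.255) -> Router P
  206.240.0.0/14 (206.240.0.0 - 206.243.255.255) -> Router S
  206.240.0.0/15 (206.240.0.0 - 206.241.255.255) -> Router Z
  206.241.0.0/18 (206.241.0.0 - 206.241.63.255) -> Router A
More-specific entries that do NOT match:
  206.241.47.168/29 (206.241.47.168 - 206.241.47.175) does not contain 206.241.47.160
  206.241.47.176/28 (206.241.47.176 - 206.241.47.191) does not contain 206.241.47.160
  206.241.47.128/28 (206.241.47.128 - 206.241.47.143) does not contain 206.241.47.160
  206.241.47.224/27 (206.241.47.224 - 206.241.47.255) does not contain 206.241.47.160
  206.241.42.0/23 (206.241.42.0 - 206.241.43.255) does not contain 206.241.47.160
  204.241.44.0/22 (204.241.44.0 - 204.241.47.255) does not contain 206.241.47.160
  206.241.40.0/22 (206.241.40.0 - 206.241.43.255) does not contain 206.241.47.160
Longest matching prefix is /18 -> next hop Router A.

Router A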